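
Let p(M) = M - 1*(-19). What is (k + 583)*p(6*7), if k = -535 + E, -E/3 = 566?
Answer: -100650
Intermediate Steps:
E = -1698 (E = -3*566 = -1698)
p(M) = 19 + M (p(M) = M + 19 = 19 + M)
k = -2233 (k = -535 - 1698 = -2233)
(k + 583)*p(6*7) = (-2233 + 583)*(19 + 6*7) = -1650*(19 + 42) = -1650*61 = -100650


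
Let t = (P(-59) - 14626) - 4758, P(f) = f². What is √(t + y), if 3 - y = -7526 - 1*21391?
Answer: √13017 ≈ 114.09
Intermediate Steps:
y = 28920 (y = 3 - (-7526 - 1*21391) = 3 - (-7526 - 21391) = 3 - 1*(-28917) = 3 + 28917 = 28920)
t = -15903 (t = ((-59)² - 14626) - 4758 = (3481 - 14626) - 4758 = -11145 - 4758 = -15903)
√(t + y) = √(-15903 + 28920) = √13017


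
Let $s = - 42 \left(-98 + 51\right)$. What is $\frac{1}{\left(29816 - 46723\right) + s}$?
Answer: $- \frac{1}{14933} \approx -6.6966 \cdot 10^{-5}$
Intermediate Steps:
$s = 1974$ ($s = \left(-42\right) \left(-47\right) = 1974$)
$\frac{1}{\left(29816 - 46723\right) + s} = \frac{1}{\left(29816 - 46723\right) + 1974} = \frac{1}{-16907 + 1974} = \frac{1}{-14933} = - \frac{1}{14933}$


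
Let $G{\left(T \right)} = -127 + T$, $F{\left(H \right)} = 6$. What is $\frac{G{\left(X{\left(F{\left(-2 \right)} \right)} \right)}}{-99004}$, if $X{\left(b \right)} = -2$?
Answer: $\frac{129}{99004} \approx 0.001303$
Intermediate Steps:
$\frac{G{\left(X{\left(F{\left(-2 \right)} \right)} \right)}}{-99004} = \frac{-127 - 2}{-99004} = \left(-129\right) \left(- \frac{1}{99004}\right) = \frac{129}{99004}$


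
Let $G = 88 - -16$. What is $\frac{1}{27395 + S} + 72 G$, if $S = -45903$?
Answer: $\frac{138587903}{18508} \approx 7488.0$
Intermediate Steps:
$G = 104$ ($G = 88 + 16 = 104$)
$\frac{1}{27395 + S} + 72 G = \frac{1}{27395 - 45903} + 72 \cdot 104 = \frac{1}{-18508} + 7488 = - \frac{1}{18508} + 7488 = \frac{138587903}{18508}$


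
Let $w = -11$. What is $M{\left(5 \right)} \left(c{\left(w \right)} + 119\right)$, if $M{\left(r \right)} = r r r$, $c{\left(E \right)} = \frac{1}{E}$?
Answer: $\frac{163500}{11} \approx 14864.0$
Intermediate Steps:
$M{\left(r \right)} = r^{3}$ ($M{\left(r \right)} = r^{2} r = r^{3}$)
$M{\left(5 \right)} \left(c{\left(w \right)} + 119\right) = 5^{3} \left(\frac{1}{-11} + 119\right) = 125 \left(- \frac{1}{11} + 119\right) = 125 \cdot \frac{1308}{11} = \frac{163500}{11}$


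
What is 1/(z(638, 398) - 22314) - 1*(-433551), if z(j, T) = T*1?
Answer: 9501703715/21916 ≈ 4.3355e+5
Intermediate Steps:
z(j, T) = T
1/(z(638, 398) - 22314) - 1*(-433551) = 1/(398 - 22314) - 1*(-433551) = 1/(-21916) + 433551 = -1/21916 + 433551 = 9501703715/21916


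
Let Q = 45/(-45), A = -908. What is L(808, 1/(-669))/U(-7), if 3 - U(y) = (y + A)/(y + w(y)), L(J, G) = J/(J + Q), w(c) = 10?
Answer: 202/62139 ≈ 0.0032508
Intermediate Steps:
Q = -1 (Q = 45*(-1/45) = -1)
L(J, G) = J/(-1 + J) (L(J, G) = J/(J - 1) = J/(-1 + J))
U(y) = 3 - (-908 + y)/(10 + y) (U(y) = 3 - (y - 908)/(y + 10) = 3 - (-908 + y)/(10 + y))
L(808, 1/(-669))/U(-7) = (808/(-1 + 808))/((2*(469 - 7)/(10 - 7))) = (808/807)/((2*462/3)) = (808*(1/807))/((2*(⅓)*462)) = (808/807)/308 = (808/807)*(1/308) = 202/62139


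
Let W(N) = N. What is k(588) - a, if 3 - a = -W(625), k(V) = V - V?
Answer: -628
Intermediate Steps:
k(V) = 0
a = 628 (a = 3 - (-1)*625 = 3 - 1*(-625) = 3 + 625 = 628)
k(588) - a = 0 - 1*628 = 0 - 628 = -628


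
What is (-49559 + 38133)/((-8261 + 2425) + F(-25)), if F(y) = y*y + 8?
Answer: 11426/5203 ≈ 2.1960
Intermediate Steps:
F(y) = 8 + y² (F(y) = y² + 8 = 8 + y²)
(-49559 + 38133)/((-8261 + 2425) + F(-25)) = (-49559 + 38133)/((-8261 + 2425) + (8 + (-25)²)) = -11426/(-5836 + (8 + 625)) = -11426/(-5836 + 633) = -11426/(-5203) = -11426*(-1/5203) = 11426/5203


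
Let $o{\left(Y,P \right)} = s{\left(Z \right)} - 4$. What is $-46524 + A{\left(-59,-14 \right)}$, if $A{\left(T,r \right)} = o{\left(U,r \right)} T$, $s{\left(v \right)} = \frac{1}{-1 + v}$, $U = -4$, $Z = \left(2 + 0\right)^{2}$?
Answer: $- \frac{138923}{3} \approx -46308.0$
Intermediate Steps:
$Z = 4$ ($Z = 2^{2} = 4$)
$o{\left(Y,P \right)} = - \frac{11}{3}$ ($o{\left(Y,P \right)} = \frac{1}{-1 + 4} - 4 = \frac{1}{3} - 4 = - \frac{11}{3}$)
$A{\left(T,r \right)} = - \frac{11 T}{3}$
$-46524 + A{\left(-59,-14 \right)} = -46524 - - \frac{649}{3} = -46524 + \frac{649}{3} = - \frac{138923}{3}$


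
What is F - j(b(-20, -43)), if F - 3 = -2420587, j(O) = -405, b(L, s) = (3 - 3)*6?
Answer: -2420179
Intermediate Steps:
b(L, s) = 0 (b(L, s) = 0*6 = 0)
F = -2420584 (F = 3 - 2420587 = -2420584)
F - j(b(-20, -43)) = -2420584 - 1*(-405) = -2420584 + 405 = -2420179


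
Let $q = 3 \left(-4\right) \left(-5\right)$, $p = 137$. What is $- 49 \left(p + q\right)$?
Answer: $-9653$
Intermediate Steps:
$q = 60$ ($q = \left(-12\right) \left(-5\right) = 60$)
$- 49 \left(p + q\right) = - 49 \left(137 + 60\right) = \left(-49\right) 197 = -9653$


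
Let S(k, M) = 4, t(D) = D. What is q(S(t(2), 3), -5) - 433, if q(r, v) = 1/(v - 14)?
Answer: -8228/19 ≈ -433.05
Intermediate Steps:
q(r, v) = 1/(-14 + v)
q(S(t(2), 3), -5) - 433 = 1/(-14 - 5) - 433 = 1/(-19) - 433 = -1/19 - 433 = -8228/19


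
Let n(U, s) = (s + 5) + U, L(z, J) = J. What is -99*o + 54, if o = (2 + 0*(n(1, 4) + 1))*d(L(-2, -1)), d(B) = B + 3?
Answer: -342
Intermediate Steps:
n(U, s) = 5 + U + s (n(U, s) = (5 + s) + U = 5 + U + s)
d(B) = 3 + B
o = 4 (o = (2 + 0*((5 + 1 + 4) + 1))*(3 - 1) = (2 + 0*(10 + 1))*2 = (2 + 0*11)*2 = (2 + 0)*2 = 2*2 = 4)
-99*o + 54 = -99*4 + 54 = -396 + 54 = -342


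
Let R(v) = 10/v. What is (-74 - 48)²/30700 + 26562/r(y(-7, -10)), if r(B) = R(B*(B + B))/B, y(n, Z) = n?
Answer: -13985022089/7675 ≈ -1.8222e+6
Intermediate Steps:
r(B) = 5/B³ (r(B) = (10/((B*(B + B))))/B = (10/((B*(2*B))))/B = (10/((2*B²)))/B = (10*(1/(2*B²)))/B = (5/B²)/B = 5/B³)
(-74 - 48)²/30700 + 26562/r(y(-7, -10)) = (-74 - 48)²/30700 + 26562/((5/(-7)³)) = (-122)²*(1/30700) + 26562/((5*(-1/343))) = 14884*(1/30700) + 26562/(-5/343) = 3721/7675 + 26562*(-343/5) = 3721/7675 - 9110766/5 = -13985022089/7675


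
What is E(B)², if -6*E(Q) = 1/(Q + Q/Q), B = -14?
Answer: 1/6084 ≈ 0.00016437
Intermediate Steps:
E(Q) = -1/(6*(1 + Q)) (E(Q) = -1/(6*(Q + Q/Q)) = -1/(6*(Q + 1)) = -1/(6*(1 + Q)))
E(B)² = (-1/(6 + 6*(-14)))² = (-1/(6 - 84))² = (-1/(-78))² = (-1*(-1/78))² = (1/78)² = 1/6084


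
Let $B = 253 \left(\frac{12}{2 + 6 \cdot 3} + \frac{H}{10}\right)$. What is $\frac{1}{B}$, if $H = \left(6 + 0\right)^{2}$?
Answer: $\frac{5}{5313} \approx 0.00094109$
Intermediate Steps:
$H = 36$ ($H = 6^{2} = 36$)
$B = \frac{5313}{5}$ ($B = 253 \left(\frac{12}{2 + 6 \cdot 3} + \frac{36}{10}\right) = 253 \left(\frac{12}{2 + 18} + 36 \cdot \frac{1}{10}\right) = 253 \left(\frac{12}{20} + \frac{18}{5}\right) = 253 \left(12 \cdot \frac{1}{20} + \frac{18}{5}\right) = 253 \left(\frac{3}{5} + \frac{18}{5}\right) = 253 \cdot \frac{21}{5} = \frac{5313}{5} \approx 1062.6$)
$\frac{1}{B} = \frac{1}{\frac{5313}{5}} = \frac{5}{5313}$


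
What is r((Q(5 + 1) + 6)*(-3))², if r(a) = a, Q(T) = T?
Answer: 1296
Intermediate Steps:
r((Q(5 + 1) + 6)*(-3))² = (((5 + 1) + 6)*(-3))² = ((6 + 6)*(-3))² = (12*(-3))² = (-36)² = 1296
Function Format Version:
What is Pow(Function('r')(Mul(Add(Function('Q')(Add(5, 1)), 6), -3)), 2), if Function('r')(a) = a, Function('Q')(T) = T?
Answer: 1296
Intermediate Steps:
Pow(Function('r')(Mul(Add(Function('Q')(Add(5, 1)), 6), -3)), 2) = Pow(Mul(Add(Add(5, 1), 6), -3), 2) = Pow(Mul(Add(6, 6), -3), 2) = Pow(Mul(12, -3), 2) = Pow(-36, 2) = 1296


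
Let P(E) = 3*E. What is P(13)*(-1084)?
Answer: -42276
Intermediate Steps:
P(13)*(-1084) = (3*13)*(-1084) = 39*(-1084) = -42276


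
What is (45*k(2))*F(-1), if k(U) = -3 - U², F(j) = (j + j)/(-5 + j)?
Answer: -105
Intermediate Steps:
F(j) = 2*j/(-5 + j) (F(j) = (2*j)/(-5 + j) = 2*j/(-5 + j))
(45*k(2))*F(-1) = (45*(-3 - 1*2²))*(2*(-1)/(-5 - 1)) = (45*(-3 - 1*4))*(2*(-1)/(-6)) = (45*(-3 - 4))*(2*(-1)*(-⅙)) = (45*(-7))*(⅓) = -315*⅓ = -105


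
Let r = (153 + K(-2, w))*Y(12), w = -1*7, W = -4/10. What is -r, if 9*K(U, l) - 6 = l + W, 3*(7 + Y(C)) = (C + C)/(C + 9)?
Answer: 956042/945 ≈ 1011.7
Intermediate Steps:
W = -⅖ (W = -4*⅒ = -⅖ ≈ -0.40000)
Y(C) = -7 + 2*C/(3*(9 + C)) (Y(C) = -7 + ((C + C)/(C + 9))/3 = -7 + ((2*C)/(9 + C))/3 = -7 + (2*C/(9 + C))/3 = -7 + 2*C/(3*(9 + C)))
w = -7
K(U, l) = 28/45 + l/9 (K(U, l) = ⅔ + (l - ⅖)/9 = ⅔ + (-⅖ + l)/9 = ⅔ + (-2/45 + l/9) = 28/45 + l/9)
r = -956042/945 (r = (153 + (28/45 + (⅑)*(-7)))*((-189 - 19*12)/(3*(9 + 12))) = (153 + (28/45 - 7/9))*((⅓)*(-189 - 228)/21) = (153 - 7/45)*((⅓)*(1/21)*(-417)) = (6878/45)*(-139/21) = -956042/945 ≈ -1011.7)
-r = -1*(-956042/945) = 956042/945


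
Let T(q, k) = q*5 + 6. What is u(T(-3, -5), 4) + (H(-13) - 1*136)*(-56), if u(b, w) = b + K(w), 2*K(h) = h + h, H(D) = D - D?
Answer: 7611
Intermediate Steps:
H(D) = 0
K(h) = h (K(h) = (h + h)/2 = (2*h)/2 = h)
T(q, k) = 6 + 5*q (T(q, k) = 5*q + 6 = 6 + 5*q)
u(b, w) = b + w
u(T(-3, -5), 4) + (H(-13) - 1*136)*(-56) = ((6 + 5*(-3)) + 4) + (0 - 1*136)*(-56) = ((6 - 15) + 4) + (0 - 136)*(-56) = (-9 + 4) - 136*(-56) = -5 + 7616 = 7611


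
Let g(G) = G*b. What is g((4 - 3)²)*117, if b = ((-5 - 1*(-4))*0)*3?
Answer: 0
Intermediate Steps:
b = 0 (b = ((-5 + 4)*0)*3 = -1*0*3 = 0*3 = 0)
g(G) = 0 (g(G) = G*0 = 0)
g((4 - 3)²)*117 = 0*117 = 0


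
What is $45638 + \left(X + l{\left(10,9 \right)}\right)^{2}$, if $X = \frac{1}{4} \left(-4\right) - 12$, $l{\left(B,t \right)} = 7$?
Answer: $45674$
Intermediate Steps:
$X = -13$ ($X = \frac{1}{4} \left(-4\right) - 12 = -1 - 12 = -13$)
$45638 + \left(X + l{\left(10,9 \right)}\right)^{2} = 45638 + \left(-13 + 7\right)^{2} = 45638 + \left(-6\right)^{2} = 45638 + 36 = 45674$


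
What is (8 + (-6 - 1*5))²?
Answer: 9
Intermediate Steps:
(8 + (-6 - 1*5))² = (8 + (-6 - 5))² = (8 - 11)² = (-3)² = 9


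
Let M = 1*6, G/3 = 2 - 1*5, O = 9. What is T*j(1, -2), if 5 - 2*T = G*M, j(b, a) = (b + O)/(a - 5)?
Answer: -295/7 ≈ -42.143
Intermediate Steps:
G = -9 (G = 3*(2 - 1*5) = 3*(2 - 5) = 3*(-3) = -9)
M = 6
j(b, a) = (9 + b)/(-5 + a) (j(b, a) = (b + 9)/(a - 5) = (9 + b)/(-5 + a))
T = 59/2 (T = 5/2 - (-9)*6/2 = 5/2 - 1/2*(-54) = 5/2 + 27 = 59/2 ≈ 29.500)
T*j(1, -2) = 59*((9 + 1)/(-5 - 2))/2 = 59*(10/(-7))/2 = 59*(-1/7*10)/2 = (59/2)*(-10/7) = -295/7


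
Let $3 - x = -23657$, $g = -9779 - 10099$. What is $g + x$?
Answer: $3782$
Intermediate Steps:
$g = -19878$
$x = 23660$ ($x = 3 - -23657 = 3 + 23657 = 23660$)
$g + x = -19878 + 23660 = 3782$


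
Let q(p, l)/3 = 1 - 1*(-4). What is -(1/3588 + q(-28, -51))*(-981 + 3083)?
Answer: -56565871/1794 ≈ -31531.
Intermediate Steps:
q(p, l) = 15 (q(p, l) = 3*(1 - 1*(-4)) = 3*(1 + 4) = 3*5 = 15)
-(1/3588 + q(-28, -51))*(-981 + 3083) = -(1/3588 + 15)*(-981 + 3083) = -(1/3588 + 15)*2102 = -53821*2102/3588 = -1*56565871/1794 = -56565871/1794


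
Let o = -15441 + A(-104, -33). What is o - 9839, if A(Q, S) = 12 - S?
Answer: -25235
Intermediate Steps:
o = -15396 (o = -15441 + (12 - 1*(-33)) = -15441 + (12 + 33) = -15441 + 45 = -15396)
o - 9839 = -15396 - 9839 = -25235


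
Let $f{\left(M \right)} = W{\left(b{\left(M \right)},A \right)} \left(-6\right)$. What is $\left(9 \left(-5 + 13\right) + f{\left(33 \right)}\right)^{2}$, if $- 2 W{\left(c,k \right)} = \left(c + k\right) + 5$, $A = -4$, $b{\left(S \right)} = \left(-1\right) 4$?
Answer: $3969$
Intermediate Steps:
$b{\left(S \right)} = -4$
$W{\left(c,k \right)} = - \frac{5}{2} - \frac{c}{2} - \frac{k}{2}$ ($W{\left(c,k \right)} = - \frac{\left(c + k\right) + 5}{2} = - \frac{5 + c + k}{2} = - \frac{5}{2} - \frac{c}{2} - \frac{k}{2}$)
$f{\left(M \right)} = -9$ ($f{\left(M \right)} = \left(- \frac{5}{2} - -2 - -2\right) \left(-6\right) = \left(- \frac{5}{2} + 2 + 2\right) \left(-6\right) = \frac{3}{2} \left(-6\right) = -9$)
$\left(9 \left(-5 + 13\right) + f{\left(33 \right)}\right)^{2} = \left(9 \left(-5 + 13\right) - 9\right)^{2} = \left(9 \cdot 8 - 9\right)^{2} = \left(72 - 9\right)^{2} = 63^{2} = 3969$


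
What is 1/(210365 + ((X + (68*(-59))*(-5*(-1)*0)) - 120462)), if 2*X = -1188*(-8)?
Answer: 1/94655 ≈ 1.0565e-5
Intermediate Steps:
X = 4752 (X = (-1188*(-8))/2 = (½)*9504 = 4752)
1/(210365 + ((X + (68*(-59))*(-5*(-1)*0)) - 120462)) = 1/(210365 + ((4752 + (68*(-59))*(-5*(-1)*0)) - 120462)) = 1/(210365 + ((4752 - 20060*0) - 120462)) = 1/(210365 + ((4752 - 4012*0) - 120462)) = 1/(210365 + ((4752 + 0) - 120462)) = 1/(210365 + (4752 - 120462)) = 1/(210365 - 115710) = 1/94655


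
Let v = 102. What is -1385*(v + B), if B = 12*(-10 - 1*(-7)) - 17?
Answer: -67865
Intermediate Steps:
B = -53 (B = 12*(-10 + 7) - 17 = 12*(-3) - 17 = -36 - 17 = -53)
-1385*(v + B) = -1385*(102 - 53) = -1385*49 = -67865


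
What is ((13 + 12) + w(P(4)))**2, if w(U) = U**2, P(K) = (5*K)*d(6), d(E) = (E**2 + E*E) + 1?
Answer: 4543825140625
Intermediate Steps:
d(E) = 1 + 2*E**2 (d(E) = (E**2 + E**2) + 1 = 2*E**2 + 1 = 1 + 2*E**2)
P(K) = 365*K (P(K) = (5*K)*(1 + 2*6**2) = (5*K)*(1 + 2*36) = (5*K)*(1 + 72) = (5*K)*73 = 365*K)
((13 + 12) + w(P(4)))**2 = ((13 + 12) + (365*4)**2)**2 = (25 + 1460**2)**2 = (25 + 2131600)**2 = 2131625**2 = 4543825140625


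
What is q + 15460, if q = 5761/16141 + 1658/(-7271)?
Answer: 1814419448513/117361211 ≈ 15460.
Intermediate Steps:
q = 15126453/117361211 (q = 5761*(1/16141) + 1658*(-1/7271) = 5761/16141 - 1658/7271 = 15126453/117361211 ≈ 0.12889)
q + 15460 = 15126453/117361211 + 15460 = 1814419448513/117361211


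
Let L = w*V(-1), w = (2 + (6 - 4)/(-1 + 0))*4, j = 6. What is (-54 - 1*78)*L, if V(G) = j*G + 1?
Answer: 0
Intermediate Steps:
V(G) = 1 + 6*G (V(G) = 6*G + 1 = 1 + 6*G)
w = 0 (w = (2 + 2/(-1))*4 = (2 + 2*(-1))*4 = (2 - 2)*4 = 0*4 = 0)
L = 0 (L = 0*(1 + 6*(-1)) = 0*(1 - 6) = 0*(-5) = 0)
(-54 - 1*78)*L = (-54 - 1*78)*0 = (-54 - 78)*0 = -132*0 = 0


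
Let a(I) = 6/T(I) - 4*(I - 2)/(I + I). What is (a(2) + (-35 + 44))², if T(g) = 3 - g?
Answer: 225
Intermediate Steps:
a(I) = 6/(3 - I) - 2*(-2 + I)/I (a(I) = 6/(3 - I) - 4*(I - 2)/(I + I) = 6/(3 - I) - 4*(-2 + I)/(2*I) = 6/(3 - I) - 2*(-2 + I)/I)
(a(2) + (-35 + 44))² = (2*(-6 - 1*2² + 2*2)/(2*(-3 + 2)) + (-35 + 44))² = (2*(½)*(-6 - 1*4 + 4)/(-1) + 9)² = (2*(½)*(-1)*(-6 - 4 + 4) + 9)² = (2*(½)*(-1)*(-6) + 9)² = (6 + 9)² = 15² = 225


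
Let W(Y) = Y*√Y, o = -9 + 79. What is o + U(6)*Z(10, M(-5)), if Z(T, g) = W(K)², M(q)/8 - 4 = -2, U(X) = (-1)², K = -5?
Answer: -55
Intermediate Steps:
U(X) = 1
M(q) = 16 (M(q) = 32 + 8*(-2) = 32 - 16 = 16)
o = 70
W(Y) = Y^(3/2)
Z(T, g) = -125 (Z(T, g) = ((-5)^(3/2))² = (-5*I*√5)² = -125)
o + U(6)*Z(10, M(-5)) = 70 + 1*(-125) = 70 - 125 = -55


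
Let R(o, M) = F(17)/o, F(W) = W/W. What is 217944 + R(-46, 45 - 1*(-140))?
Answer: 10025423/46 ≈ 2.1794e+5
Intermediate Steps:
F(W) = 1
R(o, M) = 1/o
217944 + R(-46, 45 - 1*(-140)) = 217944 + 1/(-46) = 217944 - 1/46 = 10025423/46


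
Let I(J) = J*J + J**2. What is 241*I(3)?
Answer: 4338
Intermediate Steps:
I(J) = 2*J**2 (I(J) = J**2 + J**2 = 2*J**2)
241*I(3) = 241*(2*3**2) = 241*(2*9) = 241*18 = 4338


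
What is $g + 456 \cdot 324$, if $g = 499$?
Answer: $148243$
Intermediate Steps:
$g + 456 \cdot 324 = 499 + 456 \cdot 324 = 499 + 147744 = 148243$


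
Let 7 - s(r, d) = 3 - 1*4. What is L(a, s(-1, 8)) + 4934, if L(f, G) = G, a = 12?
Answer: 4942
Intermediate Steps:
s(r, d) = 8 (s(r, d) = 7 - (3 - 1*4) = 7 - (3 - 4) = 7 - 1*(-1) = 7 + 1 = 8)
L(a, s(-1, 8)) + 4934 = 8 + 4934 = 4942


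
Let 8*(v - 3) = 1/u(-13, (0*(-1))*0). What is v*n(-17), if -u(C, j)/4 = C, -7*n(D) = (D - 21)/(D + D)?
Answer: -23731/49504 ≈ -0.47938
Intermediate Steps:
n(D) = -(-21 + D)/(14*D) (n(D) = -(D - 21)/(7*(D + D)) = -(-21 + D)/(7*(2*D)) = -(-21 + D)*1/(2*D)/7 = -(-21 + D)/(14*D))
u(C, j) = -4*C
v = 1249/416 (v = 3 + 1/(8*((-4*(-13)))) = 3 + (⅛)/52 = 3 + (⅛)*(1/52) = 3 + 1/416 = 1249/416 ≈ 3.0024)
v*n(-17) = 1249*((1/14)*(21 - 1*(-17))/(-17))/416 = 1249*((1/14)*(-1/17)*(21 + 17))/416 = 1249*((1/14)*(-1/17)*38)/416 = (1249/416)*(-19/119) = -23731/49504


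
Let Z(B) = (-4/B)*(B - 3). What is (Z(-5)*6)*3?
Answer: -576/5 ≈ -115.20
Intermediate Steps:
Z(B) = -4*(-3 + B)/B (Z(B) = (-4/B)*(-3 + B) = -4*(-3 + B)/B)
(Z(-5)*6)*3 = ((-4 + 12/(-5))*6)*3 = ((-4 + 12*(-⅕))*6)*3 = ((-4 - 12/5)*6)*3 = -32/5*6*3 = -192/5*3 = -576/5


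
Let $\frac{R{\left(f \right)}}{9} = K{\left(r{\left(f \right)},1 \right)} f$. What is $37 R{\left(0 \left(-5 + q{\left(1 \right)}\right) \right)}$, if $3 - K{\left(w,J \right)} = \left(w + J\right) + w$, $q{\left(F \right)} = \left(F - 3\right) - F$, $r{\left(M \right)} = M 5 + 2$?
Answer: $0$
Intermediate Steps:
$r{\left(M \right)} = 2 + 5 M$ ($r{\left(M \right)} = 5 M + 2 = 2 + 5 M$)
$q{\left(F \right)} = -3$ ($q{\left(F \right)} = \left(-3 + F\right) - F = -3$)
$K{\left(w,J \right)} = 3 - J - 2 w$ ($K{\left(w,J \right)} = 3 - \left(\left(w + J\right) + w\right) = 3 - \left(\left(J + w\right) + w\right) = 3 - \left(J + 2 w\right) = 3 - J - 2 w$)
$R{\left(f \right)} = 9 f \left(-2 - 10 f\right)$ ($R{\left(f \right)} = 9 \left(3 - 1 - 2 \left(2 + 5 f\right)\right) f = 9 \left(3 - 1 - \left(4 + 10 f\right)\right) f = 9 \left(-2 - 10 f\right) f = 9 f \left(-2 - 10 f\right)$)
$37 R{\left(0 \left(-5 + q{\left(1 \right)}\right) \right)} = 37 \left(- 18 \cdot 0 \left(-5 - 3\right) \left(1 + 5 \cdot 0 \left(-5 - 3\right)\right)\right) = 37 \left(- 18 \cdot 0 \left(-8\right) \left(1 + 5 \cdot 0 \left(-8\right)\right)\right) = 37 \left(\left(-18\right) 0 \left(1 + 5 \cdot 0\right)\right) = 37 \left(\left(-18\right) 0 \left(1 + 0\right)\right) = 37 \left(\left(-18\right) 0 \cdot 1\right) = 37 \cdot 0 = 0$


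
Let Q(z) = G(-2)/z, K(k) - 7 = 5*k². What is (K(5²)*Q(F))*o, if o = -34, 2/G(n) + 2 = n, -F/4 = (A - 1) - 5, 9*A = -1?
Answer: 119799/55 ≈ 2178.2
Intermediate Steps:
A = -⅑ (A = (⅑)*(-1) = -⅑ ≈ -0.11111)
F = 220/9 (F = -4*((-⅑ - 1) - 5) = -4*(-10/9 - 5) = -4*(-55/9) = 220/9 ≈ 24.444)
G(n) = 2/(-2 + n)
K(k) = 7 + 5*k²
Q(z) = -1/(2*z) (Q(z) = (2/(-2 - 2))/z = (2/(-4))/z = (2*(-¼))/z = -1/(2*z))
(K(5²)*Q(F))*o = ((7 + 5*(5²)²)*(-1/(2*220/9)))*(-34) = ((7 + 5*25²)*(-½*9/220))*(-34) = ((7 + 5*625)*(-9/440))*(-34) = ((7 + 3125)*(-9/440))*(-34) = (3132*(-9/440))*(-34) = -7047/110*(-34) = 119799/55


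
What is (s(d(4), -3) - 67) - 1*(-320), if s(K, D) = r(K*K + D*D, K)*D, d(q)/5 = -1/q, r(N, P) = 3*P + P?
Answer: 268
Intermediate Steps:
r(N, P) = 4*P
d(q) = -5/q (d(q) = 5*(-1/q) = -5/q)
s(K, D) = 4*D*K (s(K, D) = (4*K)*D = 4*D*K)
(s(d(4), -3) - 67) - 1*(-320) = (4*(-3)*(-5/4) - 67) - 1*(-320) = (4*(-3)*(-5*¼) - 67) + 320 = (4*(-3)*(-5/4) - 67) + 320 = (15 - 67) + 320 = -52 + 320 = 268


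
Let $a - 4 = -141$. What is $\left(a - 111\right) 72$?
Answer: $-17856$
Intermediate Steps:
$a = -137$ ($a = 4 - 141 = -137$)
$\left(a - 111\right) 72 = \left(-137 - 111\right) 72 = \left(-248\right) 72 = -17856$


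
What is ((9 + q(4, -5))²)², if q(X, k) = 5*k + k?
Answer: 194481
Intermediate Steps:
q(X, k) = 6*k
((9 + q(4, -5))²)² = ((9 + 6*(-5))²)² = ((9 - 30)²)² = ((-21)²)² = 441² = 194481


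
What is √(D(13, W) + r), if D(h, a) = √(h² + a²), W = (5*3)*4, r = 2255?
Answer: √(2255 + √3769) ≈ 48.129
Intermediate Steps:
W = 60 (W = 15*4 = 60)
D(h, a) = √(a² + h²)
√(D(13, W) + r) = √(√(60² + 13²) + 2255) = √(√(3600 + 169) + 2255) = √(√3769 + 2255) = √(2255 + √3769)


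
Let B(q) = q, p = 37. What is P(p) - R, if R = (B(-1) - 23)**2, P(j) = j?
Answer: -539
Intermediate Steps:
R = 576 (R = (-1 - 23)**2 = (-24)**2 = 576)
P(p) - R = 37 - 1*576 = 37 - 576 = -539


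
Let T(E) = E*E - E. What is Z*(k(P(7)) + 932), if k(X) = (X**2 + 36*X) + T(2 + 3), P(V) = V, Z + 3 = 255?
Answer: 315756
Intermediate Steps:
Z = 252 (Z = -3 + 255 = 252)
T(E) = E**2 - E
k(X) = 20 + X**2 + 36*X (k(X) = (X**2 + 36*X) + (2 + 3)*(-1 + (2 + 3)) = (X**2 + 36*X) + 5*(-1 + 5) = (X**2 + 36*X) + 5*4 = (X**2 + 36*X) + 20 = 20 + X**2 + 36*X)
Z*(k(P(7)) + 932) = 252*((20 + 7**2 + 36*7) + 932) = 252*((20 + 49 + 252) + 932) = 252*(321 + 932) = 252*1253 = 315756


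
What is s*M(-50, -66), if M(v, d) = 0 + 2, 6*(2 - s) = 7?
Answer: 5/3 ≈ 1.6667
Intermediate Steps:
s = ⅚ (s = 2 - ⅙*7 = 2 - 7/6 = ⅚ ≈ 0.83333)
M(v, d) = 2
s*M(-50, -66) = (⅚)*2 = 5/3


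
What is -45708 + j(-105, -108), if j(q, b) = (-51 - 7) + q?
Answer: -45871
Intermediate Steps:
j(q, b) = -58 + q
-45708 + j(-105, -108) = -45708 + (-58 - 105) = -45708 - 163 = -45871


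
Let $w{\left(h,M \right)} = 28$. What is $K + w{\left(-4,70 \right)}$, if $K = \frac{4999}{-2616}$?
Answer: $\frac{68249}{2616} \approx 26.089$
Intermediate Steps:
$K = - \frac{4999}{2616}$ ($K = 4999 \left(- \frac{1}{2616}\right) = - \frac{4999}{2616} \approx -1.9109$)
$K + w{\left(-4,70 \right)} = - \frac{4999}{2616} + 28 = \frac{68249}{2616}$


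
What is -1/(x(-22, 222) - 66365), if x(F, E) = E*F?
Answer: 1/71249 ≈ 1.4035e-5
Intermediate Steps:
-1/(x(-22, 222) - 66365) = -1/(222*(-22) - 66365) = -1/(-4884 - 66365) = -1/(-71249) = -1*(-1/71249) = 1/71249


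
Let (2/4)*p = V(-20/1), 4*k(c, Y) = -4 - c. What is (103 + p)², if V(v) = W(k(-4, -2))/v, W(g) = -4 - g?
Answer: 267289/25 ≈ 10692.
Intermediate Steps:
k(c, Y) = -1 - c/4 (k(c, Y) = (-4 - c)/4 = -1 - c/4)
V(v) = -4/v (V(v) = (-4 - (-1 - ¼*(-4)))/v = (-4 - (-1 + 1))/v = (-4 - 1*0)/v = (-4 + 0)/v = -4/v)
p = ⅖ (p = 2*(-4/((-20/1))) = 2*(-4/((-20*1))) = 2*(-4/(-20)) = 2*(-4*(-1/20)) = 2*(⅕) = ⅖ ≈ 0.40000)
(103 + p)² = (103 + ⅖)² = (517/5)² = 267289/25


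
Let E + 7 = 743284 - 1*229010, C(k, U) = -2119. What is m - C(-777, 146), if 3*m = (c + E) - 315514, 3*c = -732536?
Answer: -117206/9 ≈ -13023.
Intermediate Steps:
E = 514267 (E = -7 + (743284 - 1*229010) = -7 + (743284 - 229010) = -7 + 514274 = 514267)
c = -732536/3 (c = (⅓)*(-732536) = -732536/3 ≈ -2.4418e+5)
m = -136277/9 (m = ((-732536/3 + 514267) - 315514)/3 = (810265/3 - 315514)/3 = (⅓)*(-136277/3) = -136277/9 ≈ -15142.)
m - C(-777, 146) = -136277/9 - 1*(-2119) = -136277/9 + 2119 = -117206/9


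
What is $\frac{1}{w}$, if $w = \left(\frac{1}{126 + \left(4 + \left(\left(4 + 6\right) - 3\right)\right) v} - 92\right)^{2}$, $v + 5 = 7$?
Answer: $\frac{21904}{185368225} \approx 0.00011816$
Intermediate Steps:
$v = 2$ ($v = -5 + 7 = 2$)
$w = \frac{185368225}{21904}$ ($w = \left(\frac{1}{126 + \left(4 + \left(\left(4 + 6\right) - 3\right)\right) 2} - 92\right)^{2} = \left(\frac{1}{126 + \left(4 + \left(10 - 3\right)\right) 2} - 92\right)^{2} = \left(\frac{1}{126 + \left(4 + 7\right) 2} - 92\right)^{2} = \left(\frac{1}{126 + 11 \cdot 2} - 92\right)^{2} = \left(\frac{1}{126 + 22} - 92\right)^{2} = \left(\frac{1}{148} - 92\right)^{2} = \left(- \frac{13615}{148}\right)^{2} = \frac{185368225}{21904} \approx 8462.8$)
$\frac{1}{w} = \frac{1}{\frac{185368225}{21904}} = \frac{21904}{185368225}$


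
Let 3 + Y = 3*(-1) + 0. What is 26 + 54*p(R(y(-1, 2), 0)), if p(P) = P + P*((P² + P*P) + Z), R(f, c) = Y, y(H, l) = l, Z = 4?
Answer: -24922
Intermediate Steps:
Y = -6 (Y = -3 + (3*(-1) + 0) = -3 + (-3 + 0) = -3 - 3 = -6)
R(f, c) = -6
p(P) = P + P*(4 + 2*P²) (p(P) = P + P*((P² + P*P) + 4) = P + P*((P² + P²) + 4) = P + P*(2*P² + 4) = P + P*(4 + 2*P²))
26 + 54*p(R(y(-1, 2), 0)) = 26 + 54*(-6*(5 + 2*(-6)²)) = 26 + 54*(-6*(5 + 2*36)) = 26 + 54*(-6*(5 + 72)) = 26 + 54*(-6*77) = 26 + 54*(-462) = 26 - 24948 = -24922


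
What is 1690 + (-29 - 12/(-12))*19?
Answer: 1158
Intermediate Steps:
1690 + (-29 - 12/(-12))*19 = 1690 + (-29 - 12*(-1/12))*19 = 1690 + (-29 + 1)*19 = 1690 - 28*19 = 1690 - 532 = 1158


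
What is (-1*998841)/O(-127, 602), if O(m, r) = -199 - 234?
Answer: 998841/433 ≈ 2306.8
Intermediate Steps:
O(m, r) = -433
(-1*998841)/O(-127, 602) = -1*998841/(-433) = -998841*(-1/433) = 998841/433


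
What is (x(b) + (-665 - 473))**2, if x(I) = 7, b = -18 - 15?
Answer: 1279161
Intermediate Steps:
b = -33
(x(b) + (-665 - 473))**2 = (7 + (-665 - 473))**2 = (7 - 1138)**2 = (-1131)**2 = 1279161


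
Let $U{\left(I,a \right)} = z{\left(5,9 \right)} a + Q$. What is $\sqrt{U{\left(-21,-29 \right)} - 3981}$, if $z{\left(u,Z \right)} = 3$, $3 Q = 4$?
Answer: $\frac{10 i \sqrt{366}}{3} \approx 63.77 i$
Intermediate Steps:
$Q = \frac{4}{3}$ ($Q = \frac{1}{3} \cdot 4 = \frac{4}{3} \approx 1.3333$)
$U{\left(I,a \right)} = \frac{4}{3} + 3 a$ ($U{\left(I,a \right)} = 3 a + \frac{4}{3} = \frac{4}{3} + 3 a$)
$\sqrt{U{\left(-21,-29 \right)} - 3981} = \sqrt{\left(\frac{4}{3} + 3 \left(-29\right)\right) - 3981} = \sqrt{\left(\frac{4}{3} - 87\right) - 3981} = \sqrt{- \frac{257}{3} - 3981} = \sqrt{- \frac{12200}{3}} = \frac{10 i \sqrt{366}}{3}$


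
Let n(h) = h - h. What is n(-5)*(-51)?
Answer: 0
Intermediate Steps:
n(h) = 0
n(-5)*(-51) = 0*(-51) = 0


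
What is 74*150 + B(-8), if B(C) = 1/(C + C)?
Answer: 177599/16 ≈ 11100.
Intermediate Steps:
B(C) = 1/(2*C)
74*150 + B(-8) = 74*150 + (1/2)/(-8) = 11100 + (1/2)*(-1/8) = 11100 - 1/16 = 177599/16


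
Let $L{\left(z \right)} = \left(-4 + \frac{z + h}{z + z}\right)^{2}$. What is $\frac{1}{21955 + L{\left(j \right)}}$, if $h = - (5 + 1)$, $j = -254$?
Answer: $\frac{16129}{354308444} \approx 4.5522 \cdot 10^{-5}$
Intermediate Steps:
$h = -6$ ($h = \left(-1\right) 6 = -6$)
$L{\left(z \right)} = \left(-4 + \frac{-6 + z}{2 z}\right)^{2}$ ($L{\left(z \right)} = \left(-4 + \frac{z - 6}{z + z}\right)^{2} = \left(-4 + \frac{-6 + z}{2 z}\right)^{2}$)
$\frac{1}{21955 + L{\left(j \right)}} = \frac{1}{21955 + \frac{\left(6 + 7 \left(-254\right)\right)^{2}}{4 \cdot 64516}} = \frac{1}{21955 + \frac{1}{4} \cdot \frac{1}{64516} \left(6 - 1778\right)^{2}} = \frac{1}{21955 + \frac{1}{4} \cdot \frac{1}{64516} \left(-1772\right)^{2}} = \frac{1}{21955 + \frac{1}{4} \cdot \frac{1}{64516} \cdot 3139984} = \frac{1}{21955 + \frac{196249}{16129}} = \frac{1}{\frac{354308444}{16129}} = \frac{16129}{354308444}$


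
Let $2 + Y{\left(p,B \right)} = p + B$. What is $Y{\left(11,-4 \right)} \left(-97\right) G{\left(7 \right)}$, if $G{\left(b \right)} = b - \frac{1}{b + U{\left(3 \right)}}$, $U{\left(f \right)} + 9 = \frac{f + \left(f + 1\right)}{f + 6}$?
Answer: $- \frac{41710}{11} \approx -3791.8$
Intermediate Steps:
$Y{\left(p,B \right)} = -2 + B + p$ ($Y{\left(p,B \right)} = -2 + \left(p + B\right) = -2 + \left(B + p\right) = -2 + B + p$)
$U{\left(f \right)} = -9 + \frac{1 + 2 f}{6 + f}$ ($U{\left(f \right)} = -9 + \frac{f + \left(f + 1\right)}{f + 6} = -9 + \frac{f + \left(1 + f\right)}{6 + f} = -9 + \frac{1 + 2 f}{6 + f}$)
$G{\left(b \right)} = b - \frac{1}{- \frac{74}{9} + b}$ ($G{\left(b \right)} = b - \frac{1}{b + \frac{-53 - 21}{6 + 3}} = b - \frac{1}{b + \frac{-53 - 21}{9}} = b - \frac{1}{b + \frac{1}{9} \left(-74\right)} = b - \frac{1}{b - \frac{74}{9}} = b - \frac{1}{- \frac{74}{9} + b}$)
$Y{\left(11,-4 \right)} \left(-97\right) G{\left(7 \right)} = \left(-2 - 4 + 11\right) \left(-97\right) \frac{-9 - 518 + 9 \cdot 7^{2}}{-74 + 9 \cdot 7} = 5 \left(-97\right) \frac{-9 - 518 + 9 \cdot 49}{-74 + 63} = - 485 \frac{-9 - 518 + 441}{-11} = - 485 \left(\left(- \frac{1}{11}\right) \left(-86\right)\right) = \left(-485\right) \frac{86}{11} = - \frac{41710}{11}$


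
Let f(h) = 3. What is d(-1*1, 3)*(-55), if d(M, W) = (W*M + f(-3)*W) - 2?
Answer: -220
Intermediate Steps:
d(M, W) = -2 + 3*W + M*W (d(M, W) = (W*M + 3*W) - 2 = (M*W + 3*W) - 2 = (3*W + M*W) - 2 = -2 + 3*W + M*W)
d(-1*1, 3)*(-55) = (-2 + 3*3 - 1*1*3)*(-55) = (-2 + 9 - 1*3)*(-55) = (-2 + 9 - 3)*(-55) = 4*(-55) = -220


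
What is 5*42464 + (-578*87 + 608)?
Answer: 162642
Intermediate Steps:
5*42464 + (-578*87 + 608) = 212320 + (-50286 + 608) = 212320 - 49678 = 162642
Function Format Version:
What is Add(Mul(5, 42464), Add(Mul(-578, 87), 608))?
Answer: 162642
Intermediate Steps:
Add(Mul(5, 42464), Add(Mul(-578, 87), 608)) = Add(212320, Add(-50286, 608)) = Add(212320, -49678) = 162642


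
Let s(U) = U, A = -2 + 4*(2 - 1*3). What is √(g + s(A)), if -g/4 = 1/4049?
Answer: I*√98382602/4049 ≈ 2.4497*I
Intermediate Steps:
A = -6 (A = -2 + 4*(2 - 3) = -2 + 4*(-1) = -2 - 4 = -6)
g = -4/4049 ≈ -0.00098790
√(g + s(A)) = √(-4/4049 - 6) = √(-24298/4049) = I*√98382602/4049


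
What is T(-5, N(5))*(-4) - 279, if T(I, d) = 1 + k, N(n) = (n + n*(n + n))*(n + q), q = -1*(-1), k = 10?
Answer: -323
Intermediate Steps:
q = 1
N(n) = (1 + n)*(n + 2*n²) (N(n) = (n + n*(n + n))*(n + 1) = (n + n*(2*n))*(1 + n) = (n + 2*n²)*(1 + n) = (1 + n)*(n + 2*n²))
T(I, d) = 11 (T(I, d) = 1 + 10 = 11)
T(-5, N(5))*(-4) - 279 = 11*(-4) - 279 = -44 - 279 = -323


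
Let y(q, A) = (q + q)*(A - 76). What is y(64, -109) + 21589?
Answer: -2091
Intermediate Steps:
y(q, A) = 2*q*(-76 + A) (y(q, A) = (2*q)*(-76 + A) = 2*q*(-76 + A))
y(64, -109) + 21589 = 2*64*(-76 - 109) + 21589 = 2*64*(-185) + 21589 = -23680 + 21589 = -2091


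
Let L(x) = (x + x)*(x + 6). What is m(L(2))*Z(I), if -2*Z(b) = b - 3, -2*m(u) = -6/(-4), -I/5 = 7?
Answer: -57/4 ≈ -14.250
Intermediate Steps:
I = -35 (I = -5*7 = -35)
L(x) = 2*x*(6 + x) (L(x) = (2*x)*(6 + x) = 2*x*(6 + x))
m(u) = -3/4 (m(u) = -(-3)/(-4) = -(-3)*(-1)/4 = -1/2*3/2 = -3/4)
Z(b) = 3/2 - b/2 (Z(b) = -(b - 3)/2 = -(-3 + b)/2 = 3/2 - b/2)
m(L(2))*Z(I) = -3*(3/2 - 1/2*(-35))/4 = -3*(3/2 + 35/2)/4 = -3/4*19 = -57/4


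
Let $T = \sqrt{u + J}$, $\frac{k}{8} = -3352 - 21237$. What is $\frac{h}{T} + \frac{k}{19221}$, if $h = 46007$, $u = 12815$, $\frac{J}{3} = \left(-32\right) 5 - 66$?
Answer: $- \frac{196712}{19221} + \frac{46007 \sqrt{12137}}{12137} \approx 407.37$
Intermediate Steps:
$J = -678$ ($J = 3 \left(\left(-32\right) 5 - 66\right) = 3 \left(-160 - 66\right) = 3 \left(-226\right) = -678$)
$k = -196712$ ($k = 8 \left(-3352 - 21237\right) = 8 \left(-24589\right) = -196712$)
$T = \sqrt{12137}$ ($T = \sqrt{12815 - 678} = \sqrt{12137} \approx 110.17$)
$\frac{h}{T} + \frac{k}{19221} = \frac{46007}{\sqrt{12137}} - \frac{196712}{19221} = 46007 \frac{\sqrt{12137}}{12137} - \frac{196712}{19221} = \frac{46007 \sqrt{12137}}{12137} - \frac{196712}{19221} = - \frac{196712}{19221} + \frac{46007 \sqrt{12137}}{12137}$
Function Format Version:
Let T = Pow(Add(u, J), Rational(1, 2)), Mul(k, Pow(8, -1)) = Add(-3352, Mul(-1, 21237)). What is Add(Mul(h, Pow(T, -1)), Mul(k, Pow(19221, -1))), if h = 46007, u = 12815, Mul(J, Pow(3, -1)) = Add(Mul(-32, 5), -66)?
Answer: Add(Rational(-196712, 19221), Mul(Rational(46007, 12137), Pow(12137, Rational(1, 2)))) ≈ 407.37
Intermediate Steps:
J = -678 (J = Mul(3, Add(Mul(-32, 5), -66)) = Mul(3, Add(-160, -66)) = Mul(3, -226) = -678)
k = -196712 (k = Mul(8, Add(-3352, Mul(-1, 21237))) = Mul(8, Add(-3352, -21237)) = Mul(8, -24589) = -196712)
T = Pow(12137, Rational(1, 2)) (T = Pow(Add(12815, -678), Rational(1, 2)) = Pow(12137, Rational(1, 2)) ≈ 110.17)
Add(Mul(h, Pow(T, -1)), Mul(k, Pow(19221, -1))) = Add(Mul(46007, Pow(Pow(12137, Rational(1, 2)), -1)), Mul(-196712, Pow(19221, -1))) = Add(Mul(46007, Mul(Rational(1, 12137), Pow(12137, Rational(1, 2)))), Mul(-196712, Rational(1, 19221))) = Add(Mul(Rational(46007, 12137), Pow(12137, Rational(1, 2))), Rational(-196712, 19221)) = Add(Rational(-196712, 19221), Mul(Rational(46007, 12137), Pow(12137, Rational(1, 2))))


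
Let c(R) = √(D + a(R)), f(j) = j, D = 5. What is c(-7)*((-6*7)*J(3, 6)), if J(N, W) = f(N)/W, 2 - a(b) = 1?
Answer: -21*√6 ≈ -51.439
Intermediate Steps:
a(b) = 1 (a(b) = 2 - 1*1 = 2 - 1 = 1)
J(N, W) = N/W
c(R) = √6 (c(R) = √(5 + 1) = √6)
c(-7)*((-6*7)*J(3, 6)) = √6*((-6*7)*(3/6)) = √6*(-126/6) = √6*(-42*½) = √6*(-21) = -21*√6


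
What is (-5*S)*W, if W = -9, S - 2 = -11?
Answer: -405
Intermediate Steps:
S = -9 (S = 2 - 11 = -9)
(-5*S)*W = -5*(-9)*(-9) = 45*(-9) = -405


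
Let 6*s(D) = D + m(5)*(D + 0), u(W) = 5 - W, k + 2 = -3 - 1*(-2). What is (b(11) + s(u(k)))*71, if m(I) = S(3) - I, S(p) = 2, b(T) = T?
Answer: 1775/3 ≈ 591.67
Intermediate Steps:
k = -3 (k = -2 + (-3 - 1*(-2)) = -2 + (-3 + 2) = -2 - 1 = -3)
m(I) = 2 - I
s(D) = -D/3 (s(D) = (D + (2 - 1*5)*(D + 0))/6 = (D + (2 - 5)*D)/6 = (D - 3*D)/6 = (-2*D)/6 = -D/3)
(b(11) + s(u(k)))*71 = (11 - (5 - 1*(-3))/3)*71 = (11 - (5 + 3)/3)*71 = (11 - ⅓*8)*71 = (11 - 8/3)*71 = (25/3)*71 = 1775/3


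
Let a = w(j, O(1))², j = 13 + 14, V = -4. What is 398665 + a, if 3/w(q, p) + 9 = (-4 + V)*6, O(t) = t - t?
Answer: 143918066/361 ≈ 3.9867e+5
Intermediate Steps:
O(t) = 0
j = 27
w(q, p) = -1/19 (w(q, p) = 3/(-9 + (-4 - 4)*6) = 3/(-9 - 8*6) = 3/(-9 - 48) = 3/(-57) = 3*(-1/57) = -1/19)
a = 1/361 (a = (-1/19)² = 1/361 ≈ 0.0027701)
398665 + a = 398665 + 1/361 = 143918066/361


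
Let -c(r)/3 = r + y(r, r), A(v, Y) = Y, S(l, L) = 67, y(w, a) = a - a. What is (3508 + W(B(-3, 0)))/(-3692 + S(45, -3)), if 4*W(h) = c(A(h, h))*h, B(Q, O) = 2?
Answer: -701/725 ≈ -0.96690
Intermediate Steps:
y(w, a) = 0
c(r) = -3*r (c(r) = -3*(r + 0) = -3*r)
W(h) = -3*h**2/4 (W(h) = ((-3*h)*h)/4 = (-3*h**2)/4 = -3*h**2/4)
(3508 + W(B(-3, 0)))/(-3692 + S(45, -3)) = (3508 - 3/4*2**2)/(-3692 + 67) = (3508 - 3/4*4)/(-3625) = (3508 - 3)*(-1/3625) = 3505*(-1/3625) = -701/725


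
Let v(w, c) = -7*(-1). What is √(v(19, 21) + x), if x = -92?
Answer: I*√85 ≈ 9.2195*I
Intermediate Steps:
v(w, c) = 7
√(v(19, 21) + x) = √(7 - 92) = √(-85) = I*√85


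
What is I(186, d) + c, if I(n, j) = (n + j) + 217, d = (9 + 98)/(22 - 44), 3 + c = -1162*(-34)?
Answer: 877869/22 ≈ 39903.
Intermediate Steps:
c = 39505 (c = -3 - 1162*(-34) = -3 + 39508 = 39505)
d = -107/22 (d = 107/(-22) = 107*(-1/22) = -107/22 ≈ -4.8636)
I(n, j) = 217 + j + n (I(n, j) = (j + n) + 217 = 217 + j + n)
I(186, d) + c = (217 - 107/22 + 186) + 39505 = 8759/22 + 39505 = 877869/22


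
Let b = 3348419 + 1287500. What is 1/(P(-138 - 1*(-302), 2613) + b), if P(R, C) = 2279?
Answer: 1/4638198 ≈ 2.1560e-7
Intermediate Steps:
b = 4635919
1/(P(-138 - 1*(-302), 2613) + b) = 1/(2279 + 4635919) = 1/4638198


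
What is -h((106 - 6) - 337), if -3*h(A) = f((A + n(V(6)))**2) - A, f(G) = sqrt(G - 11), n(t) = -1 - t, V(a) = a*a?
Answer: 79 + sqrt(75065)/3 ≈ 170.33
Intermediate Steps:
V(a) = a**2
f(G) = sqrt(-11 + G)
h(A) = -sqrt(-11 + (-37 + A)**2)/3 + A/3 (h(A) = -(sqrt(-11 + (A + (-1 - 1*6**2))**2) - A)/3 = -(sqrt(-11 + (A + (-1 - 1*36))**2) - A)/3 = -(sqrt(-11 + (A + (-1 - 36))**2) - A)/3 = -(sqrt(-11 + (A - 37)**2) - A)/3 = -(sqrt(-11 + (-37 + A)**2) - A)/3 = -sqrt(-11 + (-37 + A)**2)/3 + A/3)
-h((106 - 6) - 337) = -(-sqrt(-11 + (-37 + ((106 - 6) - 337))**2)/3 + ((106 - 6) - 337)/3) = -(-sqrt(-11 + (-37 + (100 - 337))**2)/3 + (100 - 337)/3) = -(-sqrt(-11 + (-37 - 237)**2)/3 + (1/3)*(-237)) = -(-sqrt(-11 + (-274)**2)/3 - 79) = -(-sqrt(-11 + 75076)/3 - 79) = -(-sqrt(75065)/3 - 79) = -(-79 - sqrt(75065)/3) = 79 + sqrt(75065)/3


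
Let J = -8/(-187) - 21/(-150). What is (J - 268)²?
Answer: 6270471736281/87422500 ≈ 71726.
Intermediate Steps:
J = 1709/9350 (J = -8*(-1/187) - 21*(-1/150) = 8/187 + 7/50 = 1709/9350 ≈ 0.18278)
(J - 268)² = (1709/9350 - 268)² = (-2504091/9350)² = 6270471736281/87422500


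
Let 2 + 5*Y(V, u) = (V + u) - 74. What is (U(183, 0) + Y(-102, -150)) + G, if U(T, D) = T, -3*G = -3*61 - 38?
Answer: 2866/15 ≈ 191.07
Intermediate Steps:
G = 221/3 (G = -(-3*61 - 38)/3 = -(-183 - 38)/3 = -⅓*(-221) = 221/3 ≈ 73.667)
Y(V, u) = -76/5 + V/5 + u/5 (Y(V, u) = -⅖ + ((V + u) - 74)/5 = -⅖ + (-74 + V + u)/5 = -⅖ + (-74/5 + V/5 + u/5) = -76/5 + V/5 + u/5)
(U(183, 0) + Y(-102, -150)) + G = (183 + (-76/5 + (⅕)*(-102) + (⅕)*(-150))) + 221/3 = (183 + (-76/5 - 102/5 - 30)) + 221/3 = (183 - 328/5) + 221/3 = 587/5 + 221/3 = 2866/15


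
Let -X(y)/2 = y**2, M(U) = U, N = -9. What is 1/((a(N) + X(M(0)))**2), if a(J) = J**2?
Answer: 1/6561 ≈ 0.00015242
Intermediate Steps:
X(y) = -2*y**2
1/((a(N) + X(M(0)))**2) = 1/(((-9)**2 - 2*0**2)**2) = 1/((81 - 2*0)**2) = 1/((81 + 0)**2) = 1/(81**2) = 1/6561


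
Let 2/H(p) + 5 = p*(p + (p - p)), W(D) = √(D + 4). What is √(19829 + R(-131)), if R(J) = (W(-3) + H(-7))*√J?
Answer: √(9597236 + 506*I*√131)/22 ≈ 140.82 + 0.042487*I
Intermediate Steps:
W(D) = √(4 + D)
H(p) = 2/(-5 + p²) (H(p) = 2/(-5 + p*(p + (p - p))) = 2/(-5 + p*(p + 0)) = 2/(-5 + p*p) = 2/(-5 + p²))
R(J) = 23*√J/22 (R(J) = (√(4 - 3) + 2/(-5 + (-7)²))*√J = (√1 + 2/(-5 + 49))*√J = (1 + 2/44)*√J = (1 + 2*(1/44))*√J = (1 + 1/22)*√J = 23*√J/22)
√(19829 + R(-131)) = √(19829 + 23*√(-131)/22) = √(19829 + 23*(I*√131)/22) = √(19829 + 23*I*√131/22)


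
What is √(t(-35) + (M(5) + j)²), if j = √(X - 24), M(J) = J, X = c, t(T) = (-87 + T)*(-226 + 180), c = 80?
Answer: √(5693 + 20*√14) ≈ 75.946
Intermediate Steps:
t(T) = 4002 - 46*T (t(T) = (-87 + T)*(-46) = 4002 - 46*T)
X = 80
j = 2*√14 (j = √(80 - 24) = √56 = 2*√14 ≈ 7.4833)
√(t(-35) + (M(5) + j)²) = √((4002 - 46*(-35)) + (5 + 2*√14)²) = √((4002 + 1610) + (5 + 2*√14)²) = √(5612 + (5 + 2*√14)²)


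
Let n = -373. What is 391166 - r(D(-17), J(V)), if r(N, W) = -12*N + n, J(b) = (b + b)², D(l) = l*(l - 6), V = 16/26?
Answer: 396231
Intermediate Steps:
V = 8/13 (V = 16*(1/26) = 8/13 ≈ 0.61539)
D(l) = l*(-6 + l)
J(b) = 4*b² (J(b) = (2*b)² = 4*b²)
r(N, W) = -373 - 12*N (r(N, W) = -12*N - 373 = -373 - 12*N)
391166 - r(D(-17), J(V)) = 391166 - (-373 - (-204)*(-6 - 17)) = 391166 - (-373 - (-204)*(-23)) = 391166 - (-373 - 12*391) = 391166 - (-373 - 4692) = 391166 - 1*(-5065) = 391166 + 5065 = 396231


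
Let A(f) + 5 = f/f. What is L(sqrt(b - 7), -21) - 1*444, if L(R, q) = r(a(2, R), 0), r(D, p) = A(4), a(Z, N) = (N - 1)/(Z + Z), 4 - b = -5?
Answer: -448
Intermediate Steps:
b = 9 (b = 4 - 1*(-5) = 4 + 5 = 9)
a(Z, N) = (-1 + N)/(2*Z) (a(Z, N) = (-1 + N)/((2*Z)) = (-1 + N)*(1/(2*Z)) = (-1 + N)/(2*Z))
A(f) = -4 (A(f) = -5 + f/f = -5 + 1 = -4)
r(D, p) = -4
L(R, q) = -4
L(sqrt(b - 7), -21) - 1*444 = -4 - 1*444 = -4 - 444 = -448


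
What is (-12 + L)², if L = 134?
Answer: 14884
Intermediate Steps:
(-12 + L)² = (-12 + 134)² = 122² = 14884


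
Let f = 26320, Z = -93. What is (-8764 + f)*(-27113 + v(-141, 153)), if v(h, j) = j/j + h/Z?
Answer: -14754501300/31 ≈ -4.7595e+8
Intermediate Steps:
v(h, j) = 1 - h/93 (v(h, j) = j/j + h/(-93) = 1 + h*(-1/93) = 1 - h/93)
(-8764 + f)*(-27113 + v(-141, 153)) = (-8764 + 26320)*(-27113 + (1 - 1/93*(-141))) = 17556*(-27113 + (1 + 47/31)) = 17556*(-27113 + 78/31) = 17556*(-840425/31) = -14754501300/31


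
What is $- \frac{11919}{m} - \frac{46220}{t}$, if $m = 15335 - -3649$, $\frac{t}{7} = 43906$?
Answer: $- \frac{15444387}{19845512} \approx -0.77823$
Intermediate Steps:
$t = 307342$ ($t = 7 \cdot 43906 = 307342$)
$m = 18984$ ($m = 15335 + 3649 = 18984$)
$- \frac{11919}{m} - \frac{46220}{t} = - \frac{11919}{18984} - \frac{46220}{307342} = \left(-11919\right) \frac{1}{18984} - \frac{23110}{153671} = - \frac{3973}{6328} - \frac{23110}{153671} = - \frac{15444387}{19845512}$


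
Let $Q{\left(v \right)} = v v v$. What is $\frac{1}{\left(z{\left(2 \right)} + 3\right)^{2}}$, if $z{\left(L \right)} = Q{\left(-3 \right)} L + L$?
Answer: $\frac{1}{2401} \approx 0.00041649$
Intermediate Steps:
$Q{\left(v \right)} = v^{3}$ ($Q{\left(v \right)} = v^{2} v = v^{3}$)
$z{\left(L \right)} = - 26 L$ ($z{\left(L \right)} = \left(-3\right)^{3} L + L = - 27 L + L = - 26 L$)
$\frac{1}{\left(z{\left(2 \right)} + 3\right)^{2}} = \frac{1}{\left(\left(-26\right) 2 + 3\right)^{2}} = \frac{1}{\left(-52 + 3\right)^{2}} = \frac{1}{\left(-49\right)^{2}} = \frac{1}{2401}$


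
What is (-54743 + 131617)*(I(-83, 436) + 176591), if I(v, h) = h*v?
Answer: 10793340222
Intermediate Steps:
(-54743 + 131617)*(I(-83, 436) + 176591) = (-54743 + 131617)*(436*(-83) + 176591) = 76874*(-36188 + 176591) = 76874*140403 = 10793340222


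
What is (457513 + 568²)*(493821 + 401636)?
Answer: 698579137609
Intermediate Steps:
(457513 + 568²)*(493821 + 401636) = (457513 + 322624)*895457 = 780137*895457 = 698579137609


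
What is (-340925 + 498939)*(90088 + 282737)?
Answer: 58911569550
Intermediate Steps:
(-340925 + 498939)*(90088 + 282737) = 158014*372825 = 58911569550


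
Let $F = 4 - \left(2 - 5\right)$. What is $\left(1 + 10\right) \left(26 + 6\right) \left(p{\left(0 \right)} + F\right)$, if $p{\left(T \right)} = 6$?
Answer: $4576$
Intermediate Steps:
$F = 7$ ($F = 4 - -3 = 4 + 3 = 7$)
$\left(1 + 10\right) \left(26 + 6\right) \left(p{\left(0 \right)} + F\right) = \left(1 + 10\right) \left(26 + 6\right) \left(6 + 7\right) = 11 \cdot 32 \cdot 13 = 11 \cdot 416 = 4576$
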